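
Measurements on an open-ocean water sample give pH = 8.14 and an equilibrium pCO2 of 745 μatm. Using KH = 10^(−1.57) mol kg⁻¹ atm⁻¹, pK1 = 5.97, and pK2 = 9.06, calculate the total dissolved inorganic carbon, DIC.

DIC = 3.34 mmol/kg

[CO2*] = KH · pCO2 = 10^(−1.57) × 745×10^-6 = 2.005×10^-5 mol/kg
α₀ = 1/(1 + K1/[H⁺] + K1K2/[H⁺]²) = 1/(1 + 10^+2.17 + 10^+1.25) = 0.005999
DIC = [CO2*]/α₀ = 2.005×10^-5 / 0.005999 = 3.34 mmol/kg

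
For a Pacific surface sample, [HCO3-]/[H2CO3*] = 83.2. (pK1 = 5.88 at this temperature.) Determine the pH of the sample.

pH = 7.80

From K1 = [H⁺][HCO3-]/[H2CO3*]:  pH = pK1 + log₁₀([HCO3-]/[H2CO3*])
log₁₀(83.2) = +1.920
pH = 5.88 + (+1.920) = 7.80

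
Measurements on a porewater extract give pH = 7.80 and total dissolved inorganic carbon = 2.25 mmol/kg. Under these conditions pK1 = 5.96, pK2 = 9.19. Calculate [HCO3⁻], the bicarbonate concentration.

[HCO3⁻] = 2.13 mmol/kg

α₁ = 1 / (1 + [H⁺]/K1 + K2/[H⁺]) = 1 / (1 + 10^-1.84 + 10^-1.39)
   = 1 / (1 + 0.014454 + 0.040738) = 1/1.0552 = 0.9477
[HCO3⁻] = α₁ × DIC = 0.9477 × 2.25 = 2.13 mmol/kg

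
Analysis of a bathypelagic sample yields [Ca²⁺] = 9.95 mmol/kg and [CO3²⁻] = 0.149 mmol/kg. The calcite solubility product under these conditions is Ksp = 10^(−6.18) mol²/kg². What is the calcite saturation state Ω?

Ksp = 10^(−6.18) = 6.607×10^-7
Ω = [Ca²⁺][CO3²⁻]/Ksp = (9.95×10^-3)(0.149×10^-3) / 6.607×10^-7 = 2.24

Ω = 2.24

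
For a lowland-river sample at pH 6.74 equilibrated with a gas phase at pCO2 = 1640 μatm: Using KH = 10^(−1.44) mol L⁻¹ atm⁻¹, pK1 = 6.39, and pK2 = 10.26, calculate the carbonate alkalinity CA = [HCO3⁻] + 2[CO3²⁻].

CA = 0.133 mmol/L

[CO2*] = KH · pCO2 = 10^(−1.44) × 1640×10^-6 = 5.954×10^-5 mol/L
α₀ = 1/(1 + K1/[H⁺] + K1K2/[H⁺]²) = 1/(1 + 10^+0.35 + 10^-3.17) = 0.3087
DIC = [CO2*]/α₀ = 5.954×10^-5 / 0.3087 = 0.1929 mmol/L
CA = (α₁ + 2α₂)·DIC = (0.6911 + 2×0.0002087) × 0.1929 = 0.133 mmol/L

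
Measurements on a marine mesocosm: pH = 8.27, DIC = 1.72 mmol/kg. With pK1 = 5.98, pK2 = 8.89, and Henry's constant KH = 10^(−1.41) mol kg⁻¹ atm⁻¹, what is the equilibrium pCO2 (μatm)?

pCO2 = 182 μatm

α₀ = 1 / (1 + K1/[H⁺] + K1K2/[H⁺]²) = 1 / (1 + 10^+2.29 + 10^+1.67)
   = 1 / (1 + 194.98 + 46.774) = 1/242.76 = 0.004119
[CO2*] = α₀ × DIC = 0.004119 × 1.72 = 0.007085 mmol/kg = 7.085 μmol/kg
pCO2 = [CO2*]/KH = 7.085×10^-6 / 3.890×10^-2 = 182 μatm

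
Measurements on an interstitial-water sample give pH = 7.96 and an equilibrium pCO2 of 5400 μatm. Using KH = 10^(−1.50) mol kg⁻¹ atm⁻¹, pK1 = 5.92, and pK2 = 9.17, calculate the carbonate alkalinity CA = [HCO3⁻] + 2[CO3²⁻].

CA = 21.0 mmol/kg

[CO2*] = KH · pCO2 = 10^(−1.50) × 5400×10^-6 = 1.708×10^-4 mol/kg
α₀ = 1/(1 + K1/[H⁺] + K1K2/[H⁺]²) = 1/(1 + 10^+2.04 + 10^+0.83) = 0.008517
DIC = [CO2*]/α₀ = 1.708×10^-4 / 0.008517 = 20.05 mmol/kg
CA = (α₁ + 2α₂)·DIC = (0.9339 + 2×0.05758) × 20.05 = 21.0 mmol/kg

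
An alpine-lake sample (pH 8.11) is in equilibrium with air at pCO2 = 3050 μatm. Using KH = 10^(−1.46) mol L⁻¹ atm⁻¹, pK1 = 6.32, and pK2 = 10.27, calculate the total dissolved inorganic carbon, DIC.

DIC = 6.67 mmol/L

[CO2*] = KH · pCO2 = 10^(−1.46) × 3050×10^-6 = 1.058×10^-4 mol/L
α₀ = 1/(1 + K1/[H⁺] + K1K2/[H⁺]²) = 1/(1 + 10^+1.79 + 10^-0.37) = 0.01585
DIC = [CO2*]/α₀ = 1.058×10^-4 / 0.01585 = 6.67 mmol/L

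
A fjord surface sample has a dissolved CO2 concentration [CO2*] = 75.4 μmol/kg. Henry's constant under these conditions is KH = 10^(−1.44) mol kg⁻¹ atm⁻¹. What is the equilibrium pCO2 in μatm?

pCO2 = 2080 μatm

KH = 10^(−1.44) = 3.631×10^-2 mol kg⁻¹ atm⁻¹
pCO2 = [CO2*]/KH = 75.4×10^-6 / 3.631×10^-2 = 2.08×10^-3 atm = 2080 μatm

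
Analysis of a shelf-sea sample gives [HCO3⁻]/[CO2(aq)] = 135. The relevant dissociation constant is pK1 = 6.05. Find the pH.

pH = 8.18

From K1 = [H⁺][HCO3⁻]/[CO2(aq)]:  pH = pK1 + log₁₀([HCO3⁻]/[CO2(aq)])
log₁₀(135) = +2.130
pH = 6.05 + (+2.130) = 8.18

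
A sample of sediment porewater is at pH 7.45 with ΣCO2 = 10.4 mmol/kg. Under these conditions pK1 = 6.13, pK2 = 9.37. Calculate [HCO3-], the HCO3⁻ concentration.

α₁ = 1 / (1 + [H⁺]/K1 + K2/[H⁺]) = 1 / (1 + 10^-1.32 + 10^-1.92)
   = 1 / (1 + 0.047863 + 0.012023) = 1/1.0599 = 0.9435
[HCO3⁻] = α₁ × DIC = 0.9435 × 10.4 = 9.81 mmol/kg

[HCO3⁻] = 9.81 mmol/kg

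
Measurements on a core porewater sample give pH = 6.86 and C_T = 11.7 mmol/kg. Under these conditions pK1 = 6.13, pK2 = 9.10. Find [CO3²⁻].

[CO3²⁻] = 0.0565 mmol/kg

α₂ = 1 / (1 + [H⁺]/K2 + [H⁺]²/(K1K2)) = 1 / (1 + 10^+2.24 + 10^+1.51)
   = 1 / (1 + 173.78 + 32.359) = 1/207.14 = 0.004828
[CO3²⁻] = α₂ × DIC = 0.004828 × 11.7 = 0.0565 mmol/kg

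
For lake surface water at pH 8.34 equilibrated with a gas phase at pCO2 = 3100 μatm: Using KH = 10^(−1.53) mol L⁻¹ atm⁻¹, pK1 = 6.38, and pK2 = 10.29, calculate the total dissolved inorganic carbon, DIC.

[CO2*] = KH · pCO2 = 10^(−1.53) × 3100×10^-6 = 9.149×10^-5 mol/L
α₀ = 1/(1 + K1/[H⁺] + K1K2/[H⁺]²) = 1/(1 + 10^+1.96 + 10^+0.01) = 0.01073
DIC = [CO2*]/α₀ = 9.149×10^-5 / 0.01073 = 8.53 mmol/L

DIC = 8.53 mmol/L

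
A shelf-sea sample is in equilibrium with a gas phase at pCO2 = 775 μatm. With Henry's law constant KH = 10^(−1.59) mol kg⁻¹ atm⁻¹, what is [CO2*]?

KH = 10^(−1.59) = 2.570×10^-2 mol kg⁻¹ atm⁻¹
[CO2*] = KH · pCO2 = 2.570×10^-2 × 775×10^-6 atm = 1.99×10^-5 mol/kg

[CO2*] = 19.9 μmol/kg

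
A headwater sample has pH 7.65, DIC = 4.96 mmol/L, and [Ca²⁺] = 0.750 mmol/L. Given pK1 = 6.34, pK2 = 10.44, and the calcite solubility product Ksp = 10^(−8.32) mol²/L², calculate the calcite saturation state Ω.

α₂ = 1 / (1 + [H⁺]/K2 + [H⁺]²/(K1K2)) = 1 / (1 + 10^+2.79 + 10^+1.48)
   = 1 / (1 + 616.60 + 30.200) = 1/647.79 = 0.001544
[CO3²⁻] = α₂ × DIC = 0.001544 × 4.96 = 0.007657 mmol/L = 7.657 μmol/L
Ksp = 10^(−8.32) = 4.786×10^-9
Ω = [Ca²⁺][CO3²⁻]/Ksp = (0.750×10^-3)(7.657×10^-6) / 4.786×10^-9 = 1.20

Ω = 1.20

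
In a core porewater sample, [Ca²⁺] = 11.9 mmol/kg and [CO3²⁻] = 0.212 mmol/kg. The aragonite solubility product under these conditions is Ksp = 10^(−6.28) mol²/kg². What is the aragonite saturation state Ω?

Ksp = 10^(−6.28) = 5.248×10^-7
Ω = [Ca²⁺][CO3²⁻]/Ksp = (11.9×10^-3)(0.212×10^-3) / 5.248×10^-7 = 4.81

Ω = 4.81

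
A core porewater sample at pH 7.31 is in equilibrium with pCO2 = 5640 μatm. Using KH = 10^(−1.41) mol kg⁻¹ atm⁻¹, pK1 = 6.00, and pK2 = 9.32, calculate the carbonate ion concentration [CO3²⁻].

[CO3²⁻] = 0.0438 mmol/kg

[CO2*] = KH · pCO2 = 10^(−1.41) × 5640×10^-6 = 2.194×10^-4 mol/kg
α₀ = 1/(1 + K1/[H⁺] + K1K2/[H⁺]²) = 1/(1 + 10^+1.31 + 10^-0.70) = 0.04626
DIC = [CO2*]/α₀ = 2.194×10^-4 / 0.04626 = 4.743 mmol/kg
[CO3²⁻] = α₂·DIC; α₂ = 0.009230, so [CO3²⁻] = 0.009230 × 4.743 = 0.0438 mmol/kg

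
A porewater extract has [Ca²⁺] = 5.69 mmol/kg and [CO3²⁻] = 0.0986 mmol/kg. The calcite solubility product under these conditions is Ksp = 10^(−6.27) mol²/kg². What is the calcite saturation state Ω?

Ω = 1.04

Ksp = 10^(−6.27) = 5.370×10^-7
Ω = [Ca²⁺][CO3²⁻]/Ksp = (5.69×10^-3)(0.0986×10^-3) / 5.370×10^-7 = 1.04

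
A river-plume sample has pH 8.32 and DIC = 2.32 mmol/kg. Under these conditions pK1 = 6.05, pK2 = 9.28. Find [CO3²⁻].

α₂ = 1 / (1 + [H⁺]/K2 + [H⁺]²/(K1K2)) = 1 / (1 + 10^+0.96 + 10^-1.31)
   = 1 / (1 + 9.1201 + 0.048978) = 1/10.169 = 0.09834
[CO3²⁻] = α₂ × DIC = 0.09834 × 2.32 = 0.228 mmol/kg

[CO3²⁻] = 0.228 mmol/kg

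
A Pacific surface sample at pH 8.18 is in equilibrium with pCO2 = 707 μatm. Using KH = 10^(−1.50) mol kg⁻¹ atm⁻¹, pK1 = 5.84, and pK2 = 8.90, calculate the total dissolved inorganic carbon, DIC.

[CO2*] = KH · pCO2 = 10^(−1.50) × 707×10^-6 = 2.236×10^-5 mol/kg
α₀ = 1/(1 + K1/[H⁺] + K1K2/[H⁺]²) = 1/(1 + 10^+2.34 + 10^+1.62) = 0.003825
DIC = [CO2*]/α₀ = 2.236×10^-5 / 0.003825 = 5.85 mmol/kg

DIC = 5.85 mmol/kg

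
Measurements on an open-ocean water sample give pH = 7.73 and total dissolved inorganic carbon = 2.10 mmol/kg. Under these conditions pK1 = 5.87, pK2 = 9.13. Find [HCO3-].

[HCO3⁻] = 1.99 mmol/kg

α₁ = 1 / (1 + [H⁺]/K1 + K2/[H⁺]) = 1 / (1 + 10^-1.86 + 10^-1.40)
   = 1 / (1 + 0.013804 + 0.039811) = 1/1.0536 = 0.9491
[HCO3⁻] = α₁ × DIC = 0.9491 × 2.10 = 1.99 mmol/kg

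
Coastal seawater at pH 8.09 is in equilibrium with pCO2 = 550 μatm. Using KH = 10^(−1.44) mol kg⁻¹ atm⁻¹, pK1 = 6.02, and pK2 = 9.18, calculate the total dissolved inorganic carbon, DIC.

DIC = 2.56 mmol/kg

[CO2*] = KH · pCO2 = 10^(−1.44) × 550×10^-6 = 1.997×10^-5 mol/kg
α₀ = 1/(1 + K1/[H⁺] + K1K2/[H⁺]²) = 1/(1 + 10^+2.07 + 10^+0.98) = 0.007810
DIC = [CO2*]/α₀ = 1.997×10^-5 / 0.007810 = 2.56 mmol/kg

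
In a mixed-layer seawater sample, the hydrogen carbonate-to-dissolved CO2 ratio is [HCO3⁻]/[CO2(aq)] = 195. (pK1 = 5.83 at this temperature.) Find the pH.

pH = 8.12

From K1 = [H⁺][HCO3⁻]/[CO2(aq)]:  pH = pK1 + log₁₀([HCO3⁻]/[CO2(aq)])
log₁₀(195) = +2.290
pH = 5.83 + (+2.290) = 8.12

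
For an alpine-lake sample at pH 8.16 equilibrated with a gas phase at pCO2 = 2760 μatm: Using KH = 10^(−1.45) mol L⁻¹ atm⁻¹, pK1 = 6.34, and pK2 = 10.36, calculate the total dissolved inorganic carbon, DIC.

DIC = 6.61 mmol/L

[CO2*] = KH · pCO2 = 10^(−1.45) × 2760×10^-6 = 9.793×10^-5 mol/L
α₀ = 1/(1 + K1/[H⁺] + K1K2/[H⁺]²) = 1/(1 + 10^+1.82 + 10^-0.38) = 0.01482
DIC = [CO2*]/α₀ = 9.793×10^-5 / 0.01482 = 6.61 mmol/L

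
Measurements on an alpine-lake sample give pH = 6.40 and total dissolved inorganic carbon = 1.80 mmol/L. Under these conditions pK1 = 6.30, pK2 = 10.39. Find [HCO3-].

α₁ = 1 / (1 + [H⁺]/K1 + K2/[H⁺]) = 1 / (1 + 10^-0.10 + 10^-3.99)
   = 1 / (1 + 0.79433 + 0.00010233) = 1/1.7944 = 0.5573
[HCO3⁻] = α₁ × DIC = 0.5573 × 1.80 = 1.00 mmol/L

[HCO3⁻] = 1.00 mmol/L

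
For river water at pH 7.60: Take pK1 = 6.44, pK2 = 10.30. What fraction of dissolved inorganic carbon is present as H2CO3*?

α₀ = 0.0646

α₀ = 1 / (1 + K1/[H⁺] + K1K2/[H⁺]²) = 1 / (1 + 10^+1.16 + 10^-1.54)
   = 1 / (1 + 14.454 + 0.028840) = 1/15.483 = 0.06459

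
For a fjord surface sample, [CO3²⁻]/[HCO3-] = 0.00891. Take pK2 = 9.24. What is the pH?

pH = 7.19

From K2 = [H⁺][CO3²⁻]/[HCO3-]:  pH = pK2 + log₁₀([CO3²⁻]/[HCO3-])
log₁₀(0.00891) = -2.050
pH = 9.24 + (-2.050) = 7.19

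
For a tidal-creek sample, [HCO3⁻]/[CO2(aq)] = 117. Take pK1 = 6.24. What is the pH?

From K1 = [H⁺][HCO3⁻]/[CO2(aq)]:  pH = pK1 + log₁₀([HCO3⁻]/[CO2(aq)])
log₁₀(117) = +2.068
pH = 6.24 + (+2.068) = 8.31

pH = 8.31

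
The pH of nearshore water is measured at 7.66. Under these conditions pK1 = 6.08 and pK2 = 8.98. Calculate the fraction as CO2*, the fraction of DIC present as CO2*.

α₀ = 0.0245

α₀ = 1 / (1 + K1/[H⁺] + K1K2/[H⁺]²) = 1 / (1 + 10^+1.58 + 10^+0.26)
   = 1 / (1 + 38.019 + 1.8197) = 1/40.839 = 0.02449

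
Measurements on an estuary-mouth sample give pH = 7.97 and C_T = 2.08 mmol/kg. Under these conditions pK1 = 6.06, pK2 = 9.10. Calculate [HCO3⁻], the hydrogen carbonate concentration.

α₁ = 1 / (1 + [H⁺]/K1 + K2/[H⁺]) = 1 / (1 + 10^-1.91 + 10^-1.13)
   = 1 / (1 + 0.012303 + 0.074131) = 1/1.0864 = 0.9204
[HCO3⁻] = α₁ × DIC = 0.9204 × 2.08 = 1.91 mmol/kg

[HCO3⁻] = 1.91 mmol/kg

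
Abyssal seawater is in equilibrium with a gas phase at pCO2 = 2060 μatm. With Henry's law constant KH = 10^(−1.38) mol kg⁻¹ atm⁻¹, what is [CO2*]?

KH = 10^(−1.38) = 4.169×10^-2 mol kg⁻¹ atm⁻¹
[CO2*] = KH · pCO2 = 4.169×10^-2 × 2060×10^-6 atm = 8.59×10^-5 mol/kg

[CO2*] = 85.9 μmol/kg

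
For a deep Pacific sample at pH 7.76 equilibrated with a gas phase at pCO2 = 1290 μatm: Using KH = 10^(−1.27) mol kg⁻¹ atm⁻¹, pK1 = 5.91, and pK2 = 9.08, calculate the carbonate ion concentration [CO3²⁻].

[CO2*] = KH · pCO2 = 10^(−1.27) × 1290×10^-6 = 6.928×10^-5 mol/kg
α₀ = 1/(1 + K1/[H⁺] + K1K2/[H⁺]²) = 1/(1 + 10^+1.85 + 10^+0.53) = 0.01330
DIC = [CO2*]/α₀ = 6.928×10^-5 / 0.01330 = 5.208 mmol/kg
[CO3²⁻] = α₂·DIC; α₂ = 0.04507, so [CO3²⁻] = 0.04507 × 5.208 = 0.235 mmol/kg

[CO3²⁻] = 0.235 mmol/kg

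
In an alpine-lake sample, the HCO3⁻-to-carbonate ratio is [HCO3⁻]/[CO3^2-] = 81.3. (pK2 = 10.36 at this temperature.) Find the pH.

pH = 8.45

From K2 = [H⁺][CO3^2-]/[HCO3⁻]:  pH = pK2 − log₁₀([HCO3⁻]/[CO3^2-])
log₁₀(81.3) = +1.910
pH = 10.36 − (+1.910) = 8.45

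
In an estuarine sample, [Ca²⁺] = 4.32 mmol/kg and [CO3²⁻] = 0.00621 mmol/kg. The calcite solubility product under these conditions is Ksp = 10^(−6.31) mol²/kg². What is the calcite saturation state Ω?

Ω = 0.0548

Ksp = 10^(−6.31) = 4.898×10^-7
Ω = [Ca²⁺][CO3²⁻]/Ksp = (4.32×10^-3)(0.00621×10^-3) / 4.898×10^-7 = 0.0548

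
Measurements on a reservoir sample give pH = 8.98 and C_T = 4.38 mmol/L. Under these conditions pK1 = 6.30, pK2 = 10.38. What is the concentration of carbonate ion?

[CO3²⁻] = 0.167 mmol/L

α₂ = 1 / (1 + [H⁺]/K2 + [H⁺]²/(K1K2)) = 1 / (1 + 10^+1.40 + 10^-1.28)
   = 1 / (1 + 25.119 + 0.052481) = 1/26.171 = 0.03821
[CO3²⁻] = α₂ × DIC = 0.03821 × 4.38 = 0.167 mmol/L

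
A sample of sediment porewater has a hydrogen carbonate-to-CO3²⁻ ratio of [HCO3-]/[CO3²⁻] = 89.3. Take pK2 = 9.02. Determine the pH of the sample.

From K2 = [H⁺][CO3²⁻]/[HCO3-]:  pH = pK2 − log₁₀([HCO3-]/[CO3²⁻])
log₁₀(89.3) = +1.951
pH = 9.02 − (+1.951) = 7.07

pH = 7.07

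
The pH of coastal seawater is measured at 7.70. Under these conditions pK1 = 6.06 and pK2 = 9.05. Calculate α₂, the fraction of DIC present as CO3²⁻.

α₂ = 0.0418

α₂ = 1 / (1 + [H⁺]/K2 + [H⁺]²/(K1K2)) = 1 / (1 + 10^+1.35 + 10^-0.29)
   = 1 / (1 + 22.387 + 0.51286) = 1/23.900 = 0.04184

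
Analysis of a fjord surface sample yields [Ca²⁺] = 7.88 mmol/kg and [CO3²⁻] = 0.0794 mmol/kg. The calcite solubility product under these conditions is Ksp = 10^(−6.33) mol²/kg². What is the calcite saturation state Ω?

Ω = 1.34

Ksp = 10^(−6.33) = 4.677×10^-7
Ω = [Ca²⁺][CO3²⁻]/Ksp = (7.88×10^-3)(0.0794×10^-3) / 4.677×10^-7 = 1.34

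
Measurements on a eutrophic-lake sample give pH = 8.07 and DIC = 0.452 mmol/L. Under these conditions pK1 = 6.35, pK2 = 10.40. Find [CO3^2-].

[CO3²⁻] = 2.07 μmol/L

α₂ = 1 / (1 + [H⁺]/K2 + [H⁺]²/(K1K2)) = 1 / (1 + 10^+2.33 + 10^+0.61)
   = 1 / (1 + 213.80 + 4.0738) = 1/218.87 = 0.004569
[CO3²⁻] = α₂ × DIC = 0.004569 × 0.452 = 0.00207 mmol/L = 2.07 μmol/L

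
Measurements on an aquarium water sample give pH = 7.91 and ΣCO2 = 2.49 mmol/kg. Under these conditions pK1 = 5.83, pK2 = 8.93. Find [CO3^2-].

α₂ = 1 / (1 + [H⁺]/K2 + [H⁺]²/(K1K2)) = 1 / (1 + 10^+1.02 + 10^-1.06)
   = 1 / (1 + 10.471 + 0.087096) = 1/11.558 = 0.08652
[CO3²⁻] = α₂ × DIC = 0.08652 × 2.49 = 0.215 mmol/kg

[CO3²⁻] = 0.215 mmol/kg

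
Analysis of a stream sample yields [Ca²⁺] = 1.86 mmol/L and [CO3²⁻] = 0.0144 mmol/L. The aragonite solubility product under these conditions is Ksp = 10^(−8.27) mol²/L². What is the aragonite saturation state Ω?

Ω = 4.99

Ksp = 10^(−8.27) = 5.370×10^-9
Ω = [Ca²⁺][CO3²⁻]/Ksp = (1.86×10^-3)(0.0144×10^-3) / 5.370×10^-9 = 4.99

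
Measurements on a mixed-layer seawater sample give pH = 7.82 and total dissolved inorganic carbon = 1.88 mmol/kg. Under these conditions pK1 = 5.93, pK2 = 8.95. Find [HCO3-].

[HCO3⁻] = 1.73 mmol/kg

α₁ = 1 / (1 + [H⁺]/K1 + K2/[H⁺]) = 1 / (1 + 10^-1.89 + 10^-1.13)
   = 1 / (1 + 0.012882 + 0.074131) = 1/1.0870 = 0.9200
[HCO3⁻] = α₁ × DIC = 0.9200 × 1.88 = 1.73 mmol/kg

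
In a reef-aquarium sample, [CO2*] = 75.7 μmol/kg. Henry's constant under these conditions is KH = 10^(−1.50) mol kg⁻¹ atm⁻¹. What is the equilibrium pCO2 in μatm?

pCO2 = 2390 μatm

KH = 10^(−1.50) = 3.162×10^-2 mol kg⁻¹ atm⁻¹
pCO2 = [CO2*]/KH = 75.7×10^-6 / 3.162×10^-2 = 2.39×10^-3 atm = 2390 μatm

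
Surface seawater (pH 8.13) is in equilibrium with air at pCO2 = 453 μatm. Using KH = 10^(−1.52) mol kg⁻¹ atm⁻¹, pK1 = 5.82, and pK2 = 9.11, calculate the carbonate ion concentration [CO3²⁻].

[CO2*] = KH · pCO2 = 10^(−1.52) × 453×10^-6 = 1.368×10^-5 mol/kg
α₀ = 1/(1 + K1/[H⁺] + K1K2/[H⁺]²) = 1/(1 + 10^+2.31 + 10^+1.33) = 0.004414
DIC = [CO2*]/α₀ = 1.368×10^-5 / 0.004414 = 3.099 mmol/kg
[CO3²⁻] = α₂·DIC; α₂ = 0.09437, so [CO3²⁻] = 0.09437 × 3.099 = 0.292 mmol/kg

[CO3²⁻] = 0.292 mmol/kg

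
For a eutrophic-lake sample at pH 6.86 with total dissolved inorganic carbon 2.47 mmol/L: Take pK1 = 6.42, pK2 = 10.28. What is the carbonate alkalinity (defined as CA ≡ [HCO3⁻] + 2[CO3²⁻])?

CA = [HCO3⁻] + 2[CO3²⁻] = (α₁ + 2α₂)·DIC
At pH 6.86: [H⁺]/K1 = 10^-0.44 = 0.36308, K2/[H⁺] = 10^-3.42 = 0.00038019
α₁ = 1/(1 + 0.36308 + 0.00038019) = 1/1.3635 = 0.7334; α₂ = α₁·K2/[H⁺] = 0.0002788
α₁ + 2α₂ = 0.7340
CA = 0.7340 × 2.47 = 1.81 mmol/L

CA = 1.81 mmol/L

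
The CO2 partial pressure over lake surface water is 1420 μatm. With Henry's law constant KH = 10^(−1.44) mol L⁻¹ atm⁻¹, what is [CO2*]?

[CO2*] = 51.6 μmol/L

KH = 10^(−1.44) = 3.631×10^-2 mol L⁻¹ atm⁻¹
[CO2*] = KH · pCO2 = 3.631×10^-2 × 1420×10^-6 atm = 5.16×10^-5 mol/L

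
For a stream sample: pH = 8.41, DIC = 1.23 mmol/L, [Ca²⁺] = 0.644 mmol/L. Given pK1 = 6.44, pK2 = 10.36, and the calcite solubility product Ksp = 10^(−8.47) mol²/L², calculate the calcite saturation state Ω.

α₂ = 1 / (1 + [H⁺]/K2 + [H⁺]²/(K1K2)) = 1 / (1 + 10^+1.95 + 10^-0.02)
   = 1 / (1 + 89.125 + 0.95499) = 1/91.080 = 0.01098
[CO3²⁻] = α₂ × DIC = 0.01098 × 1.23 = 0.01350 mmol/L = 13.50 μmol/L
Ksp = 10^(−8.47) = 3.388×10^-9
Ω = [Ca²⁺][CO3²⁻]/Ksp = (0.644×10^-3)(1.350×10^-5) / 3.388×10^-9 = 2.57

Ω = 2.57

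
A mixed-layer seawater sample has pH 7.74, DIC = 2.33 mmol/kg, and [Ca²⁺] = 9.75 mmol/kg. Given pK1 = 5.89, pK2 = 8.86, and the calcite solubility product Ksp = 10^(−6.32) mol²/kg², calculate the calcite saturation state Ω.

Ω = 3.30

α₂ = 1 / (1 + [H⁺]/K2 + [H⁺]²/(K1K2)) = 1 / (1 + 10^+1.12 + 10^-0.73)
   = 1 / (1 + 13.183 + 0.18621) = 1/14.369 = 0.06960
[CO3²⁻] = α₂ × DIC = 0.06960 × 2.33 = 0.1622 mmol/kg
Ksp = 10^(−6.32) = 4.786×10^-7
Ω = [Ca²⁺][CO3²⁻]/Ksp = (9.75×10^-3)(1.622×10^-4) / 4.786×10^-7 = 3.30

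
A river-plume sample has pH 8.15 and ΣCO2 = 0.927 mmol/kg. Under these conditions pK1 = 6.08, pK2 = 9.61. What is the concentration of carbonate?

α₂ = 1 / (1 + [H⁺]/K2 + [H⁺]²/(K1K2)) = 1 / (1 + 10^+1.46 + 10^-0.61)
   = 1 / (1 + 28.840 + 0.24547) = 1/30.086 = 0.03324
[CO3²⁻] = α₂ × DIC = 0.03324 × 0.927 = 0.0308 mmol/kg

[CO3²⁻] = 0.0308 mmol/kg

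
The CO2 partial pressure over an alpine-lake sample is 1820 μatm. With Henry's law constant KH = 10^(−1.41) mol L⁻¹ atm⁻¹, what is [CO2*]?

KH = 10^(−1.41) = 3.890×10^-2 mol L⁻¹ atm⁻¹
[CO2*] = KH · pCO2 = 3.890×10^-2 × 1820×10^-6 atm = 7.08×10^-5 mol/L

[CO2*] = 70.8 μmol/L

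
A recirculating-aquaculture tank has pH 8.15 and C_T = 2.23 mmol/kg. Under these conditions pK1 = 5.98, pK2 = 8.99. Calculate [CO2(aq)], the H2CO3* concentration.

α₀ = 1 / (1 + K1/[H⁺] + K1K2/[H⁺]²) = 1 / (1 + 10^+2.17 + 10^+1.33)
   = 1 / (1 + 147.91 + 21.380) = 1/170.29 = 0.005872
[CO2*] = α₀ × DIC = 0.005872 × 2.23 = 0.0131 mmol/kg = 13.1 μmol/kg

[CO2*] = 13.1 μmol/kg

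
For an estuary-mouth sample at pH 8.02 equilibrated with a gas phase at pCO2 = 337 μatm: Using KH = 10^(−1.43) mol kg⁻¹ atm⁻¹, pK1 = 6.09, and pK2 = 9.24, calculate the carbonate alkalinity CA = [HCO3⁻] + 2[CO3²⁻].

[CO2*] = KH · pCO2 = 10^(−1.43) × 337×10^-6 = 1.252×10^-5 mol/kg
α₀ = 1/(1 + K1/[H⁺] + K1K2/[H⁺]²) = 1/(1 + 10^+1.93 + 10^+0.71) = 0.01096
DIC = [CO2*]/α₀ = 1.252×10^-5 / 0.01096 = 1.142 mmol/kg
CA = (α₁ + 2α₂)·DIC = (0.9328 + 2×0.05621) × 1.142 = 1.19 mmol/kg

CA = 1.19 mmol/kg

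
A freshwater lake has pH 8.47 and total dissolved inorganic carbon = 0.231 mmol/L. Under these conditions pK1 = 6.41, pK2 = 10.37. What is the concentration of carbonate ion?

α₂ = 1 / (1 + [H⁺]/K2 + [H⁺]²/(K1K2)) = 1 / (1 + 10^+1.90 + 10^-0.16)
   = 1 / (1 + 79.433 + 0.69183) = 1/81.125 = 0.01233
[CO3²⁻] = α₂ × DIC = 0.01233 × 0.231 = 0.00285 mmol/L = 2.85 μmol/L

[CO3²⁻] = 2.85 μmol/L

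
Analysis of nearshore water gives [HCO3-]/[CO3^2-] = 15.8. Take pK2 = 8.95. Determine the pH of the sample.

From K2 = [H⁺][CO3^2-]/[HCO3-]:  pH = pK2 − log₁₀([HCO3-]/[CO3^2-])
log₁₀(15.8) = +1.199
pH = 8.95 − (+1.199) = 7.75

pH = 7.75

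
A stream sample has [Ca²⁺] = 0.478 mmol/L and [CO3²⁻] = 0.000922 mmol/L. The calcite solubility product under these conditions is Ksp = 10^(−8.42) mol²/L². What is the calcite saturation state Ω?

Ω = 0.116

Ksp = 10^(−8.42) = 3.802×10^-9
Ω = [Ca²⁺][CO3²⁻]/Ksp = (0.478×10^-3)(0.000922×10^-3) / 3.802×10^-9 = 0.116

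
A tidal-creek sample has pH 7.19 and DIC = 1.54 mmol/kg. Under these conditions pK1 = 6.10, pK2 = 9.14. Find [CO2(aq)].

α₀ = 1 / (1 + K1/[H⁺] + K1K2/[H⁺]²) = 1 / (1 + 10^+1.09 + 10^-0.86)
   = 1 / (1 + 12.303 + 0.13804) = 1/13.441 = 0.07440
[CO2*] = α₀ × DIC = 0.07440 × 1.54 = 0.115 mmol/kg

[CO2*] = 0.115 mmol/kg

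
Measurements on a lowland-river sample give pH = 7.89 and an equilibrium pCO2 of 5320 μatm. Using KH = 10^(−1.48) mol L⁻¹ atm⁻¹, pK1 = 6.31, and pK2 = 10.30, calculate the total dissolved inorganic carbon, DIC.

[CO2*] = KH · pCO2 = 10^(−1.48) × 5320×10^-6 = 1.762×10^-4 mol/L
α₀ = 1/(1 + K1/[H⁺] + K1K2/[H⁺]²) = 1/(1 + 10^+1.58 + 10^-0.83) = 0.02553
DIC = [CO2*]/α₀ = 1.762×10^-4 / 0.02553 = 6.90 mmol/L

DIC = 6.90 mmol/L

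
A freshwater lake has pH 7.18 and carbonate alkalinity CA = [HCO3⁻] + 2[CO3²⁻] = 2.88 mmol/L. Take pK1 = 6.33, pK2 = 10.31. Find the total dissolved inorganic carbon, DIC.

CA = [HCO3⁻] + 2[CO3²⁻] = (α₁ + 2α₂)·DIC
At pH 7.18: [H⁺]/K1 = 10^-0.85 = 0.14125, K2/[H⁺] = 10^-3.13 = 0.00074131
α₁ = 1/(1 + 0.14125 + 0.00074131) = 1/1.1420 = 0.8757; α₂ = α₁·K2/[H⁺] = 0.0006491
α₁ + 2α₂ = 0.8770
DIC = CA / (α₁ + 2α₂) = 2.88 / 0.8770 = 3.28 mmol/L

DIC = 3.28 mmol/L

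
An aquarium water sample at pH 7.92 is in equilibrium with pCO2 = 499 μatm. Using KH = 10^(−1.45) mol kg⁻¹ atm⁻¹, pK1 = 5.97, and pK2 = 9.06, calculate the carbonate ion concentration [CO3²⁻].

[CO2*] = KH · pCO2 = 10^(−1.45) × 499×10^-6 = 1.771×10^-5 mol/kg
α₀ = 1/(1 + K1/[H⁺] + K1K2/[H⁺]²) = 1/(1 + 10^+1.95 + 10^+0.81) = 0.01035
DIC = [CO2*]/α₀ = 1.771×10^-5 / 0.01035 = 1.710 mmol/kg
[CO3²⁻] = α₂·DIC; α₂ = 0.06685, so [CO3²⁻] = 0.06685 × 1.710 = 0.114 mmol/kg

[CO3²⁻] = 0.114 mmol/kg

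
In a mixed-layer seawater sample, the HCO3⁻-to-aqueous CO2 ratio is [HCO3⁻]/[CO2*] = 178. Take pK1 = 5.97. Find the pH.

pH = 8.22

From K1 = [H⁺][HCO3⁻]/[CO2*]:  pH = pK1 + log₁₀([HCO3⁻]/[CO2*])
log₁₀(178) = +2.250
pH = 5.97 + (+2.250) = 8.22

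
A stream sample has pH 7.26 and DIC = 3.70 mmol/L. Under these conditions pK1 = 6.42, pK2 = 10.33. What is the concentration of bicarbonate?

α₁ = 1 / (1 + [H⁺]/K1 + K2/[H⁺]) = 1 / (1 + 10^-0.84 + 10^-3.07)
   = 1 / (1 + 0.14454 + 0.00085114) = 1/1.1454 = 0.8731
[HCO3⁻] = α₁ × DIC = 0.8731 × 3.70 = 3.23 mmol/L

[HCO3⁻] = 3.23 mmol/L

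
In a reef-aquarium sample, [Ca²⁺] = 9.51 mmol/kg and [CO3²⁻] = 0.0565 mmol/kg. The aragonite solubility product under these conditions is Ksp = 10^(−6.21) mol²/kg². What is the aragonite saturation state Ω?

Ω = 0.871

Ksp = 10^(−6.21) = 6.166×10^-7
Ω = [Ca²⁺][CO3²⁻]/Ksp = (9.51×10^-3)(0.0565×10^-3) / 6.166×10^-7 = 0.871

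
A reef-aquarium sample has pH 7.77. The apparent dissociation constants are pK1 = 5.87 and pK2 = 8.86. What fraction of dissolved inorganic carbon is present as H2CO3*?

α₀ = 0.0115

α₀ = 1 / (1 + K1/[H⁺] + K1K2/[H⁺]²) = 1 / (1 + 10^+1.90 + 10^+0.81)
   = 1 / (1 + 79.433 + 6.4565) = 1/86.889 = 0.01151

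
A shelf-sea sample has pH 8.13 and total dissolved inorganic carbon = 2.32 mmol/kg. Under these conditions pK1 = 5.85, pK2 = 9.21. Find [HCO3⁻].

α₁ = 1 / (1 + [H⁺]/K1 + K2/[H⁺]) = 1 / (1 + 10^-2.28 + 10^-1.08)
   = 1 / (1 + 0.0052481 + 0.083176) = 1/1.0884 = 0.9188
[HCO3⁻] = α₁ × DIC = 0.9188 × 2.32 = 2.13 mmol/kg

[HCO3⁻] = 2.13 mmol/kg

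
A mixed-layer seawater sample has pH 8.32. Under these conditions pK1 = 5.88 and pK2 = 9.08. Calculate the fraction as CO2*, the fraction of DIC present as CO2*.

α₀ = 0.00308

α₀ = 1 / (1 + K1/[H⁺] + K1K2/[H⁺]²) = 1 / (1 + 10^+2.44 + 10^+1.68)
   = 1 / (1 + 275.42 + 47.863) = 1/324.29 = 0.003084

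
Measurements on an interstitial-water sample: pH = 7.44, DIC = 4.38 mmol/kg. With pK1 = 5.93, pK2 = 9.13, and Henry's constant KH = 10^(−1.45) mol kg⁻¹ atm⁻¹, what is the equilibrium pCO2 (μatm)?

α₀ = 1 / (1 + K1/[H⁺] + K1K2/[H⁺]²) = 1 / (1 + 10^+1.51 + 10^-0.18)
   = 1 / (1 + 32.359 + 0.66069) = 1/34.020 = 0.02939
[CO2*] = α₀ × DIC = 0.02939 × 4.38 = 0.1287 mmol/kg
pCO2 = [CO2*]/KH = 1.287×10^-4 / 3.548×10^-2 = 3630 μatm

pCO2 = 3630 μatm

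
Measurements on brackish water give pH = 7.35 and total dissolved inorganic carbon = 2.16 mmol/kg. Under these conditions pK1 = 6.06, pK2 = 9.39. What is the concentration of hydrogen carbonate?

[HCO3⁻] = 2.04 mmol/kg

α₁ = 1 / (1 + [H⁺]/K1 + K2/[H⁺]) = 1 / (1 + 10^-1.29 + 10^-2.04)
   = 1 / (1 + 0.051286 + 0.0091201) = 1/1.0604 = 0.9430
[HCO3⁻] = α₁ × DIC = 0.9430 × 2.16 = 2.04 mmol/kg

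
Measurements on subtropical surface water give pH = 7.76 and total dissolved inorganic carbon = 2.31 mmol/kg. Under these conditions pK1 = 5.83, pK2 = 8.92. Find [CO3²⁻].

α₂ = 1 / (1 + [H⁺]/K2 + [H⁺]²/(K1K2)) = 1 / (1 + 10^+1.16 + 10^-0.77)
   = 1 / (1 + 14.454 + 0.16982) = 1/15.624 = 0.06400
[CO3²⁻] = α₂ × DIC = 0.06400 × 2.31 = 0.148 mmol/kg

[CO3²⁻] = 0.148 mmol/kg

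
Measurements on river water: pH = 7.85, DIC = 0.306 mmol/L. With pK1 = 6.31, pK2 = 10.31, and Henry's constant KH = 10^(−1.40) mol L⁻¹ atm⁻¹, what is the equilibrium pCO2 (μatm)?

pCO2 = 215 μatm

α₀ = 1 / (1 + K1/[H⁺] + K1K2/[H⁺]²) = 1 / (1 + 10^+1.54 + 10^-0.92)
   = 1 / (1 + 34.674 + 0.12023) = 1/35.794 = 0.02794
[CO2*] = α₀ × DIC = 0.02794 × 0.306 = 0.008549 mmol/L = 8.549 μmol/L
pCO2 = [CO2*]/KH = 8.549×10^-6 / 3.981×10^-2 = 215 μatm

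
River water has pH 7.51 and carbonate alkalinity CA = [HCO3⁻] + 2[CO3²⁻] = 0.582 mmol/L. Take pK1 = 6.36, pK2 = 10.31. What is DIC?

CA = [HCO3⁻] + 2[CO3²⁻] = (α₁ + 2α₂)·DIC
At pH 7.51: [H⁺]/K1 = 10^-1.15 = 0.070795, K2/[H⁺] = 10^-2.80 = 0.0015849
α₁ = 1/(1 + 0.070795 + 0.0015849) = 1/1.0724 = 0.9325; α₂ = α₁·K2/[H⁺] = 0.001478
α₁ + 2α₂ = 0.9355
DIC = CA / (α₁ + 2α₂) = 0.582 / 0.9355 = 0.622 mmol/L

DIC = 0.622 mmol/L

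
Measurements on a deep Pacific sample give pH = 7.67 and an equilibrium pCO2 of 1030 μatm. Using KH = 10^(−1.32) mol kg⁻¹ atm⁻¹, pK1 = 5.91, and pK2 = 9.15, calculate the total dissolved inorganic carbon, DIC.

DIC = 2.98 mmol/kg

[CO2*] = KH · pCO2 = 10^(−1.32) × 1030×10^-6 = 4.930×10^-5 mol/kg
α₀ = 1/(1 + K1/[H⁺] + K1K2/[H⁺]²) = 1/(1 + 10^+1.76 + 10^+0.28) = 0.01654
DIC = [CO2*]/α₀ = 4.930×10^-5 / 0.01654 = 2.98 mmol/kg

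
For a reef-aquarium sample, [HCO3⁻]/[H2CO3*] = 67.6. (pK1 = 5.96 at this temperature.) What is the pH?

pH = 7.79

From K1 = [H⁺][HCO3⁻]/[H2CO3*]:  pH = pK1 + log₁₀([HCO3⁻]/[H2CO3*])
log₁₀(67.6) = +1.830
pH = 5.96 + (+1.830) = 7.79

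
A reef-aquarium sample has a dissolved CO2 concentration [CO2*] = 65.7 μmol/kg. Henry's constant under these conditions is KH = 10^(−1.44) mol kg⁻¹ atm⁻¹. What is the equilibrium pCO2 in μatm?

pCO2 = 1810 μatm

KH = 10^(−1.44) = 3.631×10^-2 mol kg⁻¹ atm⁻¹
pCO2 = [CO2*]/KH = 65.7×10^-6 / 3.631×10^-2 = 1.81×10^-3 atm = 1810 μatm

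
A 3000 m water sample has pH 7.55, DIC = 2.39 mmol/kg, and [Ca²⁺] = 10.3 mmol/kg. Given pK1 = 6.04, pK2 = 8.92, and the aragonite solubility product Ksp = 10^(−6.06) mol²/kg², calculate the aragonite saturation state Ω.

Ω = 1.12

α₂ = 1 / (1 + [H⁺]/K2 + [H⁺]²/(K1K2)) = 1 / (1 + 10^+1.37 + 10^-0.14)
   = 1 / (1 + 23.442 + 0.72444) = 1/25.167 = 0.03974
[CO3²⁻] = α₂ × DIC = 0.03974 × 2.39 = 0.09497 mmol/kg
Ksp = 10^(−6.06) = 8.710×10^-7
Ω = [Ca²⁺][CO3²⁻]/Ksp = (10.3×10^-3)(9.497×10^-5) / 8.710×10^-7 = 1.12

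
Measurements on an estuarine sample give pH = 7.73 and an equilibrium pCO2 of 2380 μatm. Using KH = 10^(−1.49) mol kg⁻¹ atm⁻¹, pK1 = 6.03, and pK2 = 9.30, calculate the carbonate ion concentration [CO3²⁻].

[CO3²⁻] = 0.104 mmol/kg

[CO2*] = KH · pCO2 = 10^(−1.49) × 2380×10^-6 = 7.702×10^-5 mol/kg
α₀ = 1/(1 + K1/[H⁺] + K1K2/[H⁺]²) = 1/(1 + 10^+1.70 + 10^+0.13) = 0.01906
DIC = [CO2*]/α₀ = 7.702×10^-5 / 0.01906 = 4.041 mmol/kg
[CO3²⁻] = α₂·DIC; α₂ = 0.02571, so [CO3²⁻] = 0.02571 × 4.041 = 0.104 mmol/kg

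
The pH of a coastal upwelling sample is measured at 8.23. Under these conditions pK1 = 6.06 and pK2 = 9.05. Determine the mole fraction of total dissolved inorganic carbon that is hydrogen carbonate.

α₁ = 1 / (1 + [H⁺]/K1 + K2/[H⁺]) = 1 / (1 + 10^-2.17 + 10^-0.82)
   = 1 / (1 + 0.0067608 + 0.15136) = 1/1.1581 = 0.8635

α₁ = 0.863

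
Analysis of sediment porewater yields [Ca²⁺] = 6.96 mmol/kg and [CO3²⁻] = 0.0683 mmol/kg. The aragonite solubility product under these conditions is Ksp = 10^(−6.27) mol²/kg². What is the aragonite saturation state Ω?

Ω = 0.885

Ksp = 10^(−6.27) = 5.370×10^-7
Ω = [Ca²⁺][CO3²⁻]/Ksp = (6.96×10^-3)(0.0683×10^-3) / 5.370×10^-7 = 0.885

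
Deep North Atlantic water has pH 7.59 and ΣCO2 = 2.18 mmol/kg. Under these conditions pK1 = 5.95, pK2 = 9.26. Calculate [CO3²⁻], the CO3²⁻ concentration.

[CO3²⁻] = 0.0446 mmol/kg

α₂ = 1 / (1 + [H⁺]/K2 + [H⁺]²/(K1K2)) = 1 / (1 + 10^+1.67 + 10^+0.03)
   = 1 / (1 + 46.774 + 1.0715) = 1/48.845 = 0.02047
[CO3²⁻] = α₂ × DIC = 0.02047 × 2.18 = 0.0446 mmol/kg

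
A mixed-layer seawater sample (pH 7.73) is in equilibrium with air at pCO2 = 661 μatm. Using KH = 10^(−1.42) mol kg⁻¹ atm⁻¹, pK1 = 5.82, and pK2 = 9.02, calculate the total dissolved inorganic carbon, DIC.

[CO2*] = KH · pCO2 = 10^(−1.42) × 661×10^-6 = 2.513×10^-5 mol/kg
α₀ = 1/(1 + K1/[H⁺] + K1K2/[H⁺]²) = 1/(1 + 10^+1.91 + 10^+0.62) = 0.01157
DIC = [CO2*]/α₀ = 2.513×10^-5 / 0.01157 = 2.17 mmol/kg

DIC = 2.17 mmol/kg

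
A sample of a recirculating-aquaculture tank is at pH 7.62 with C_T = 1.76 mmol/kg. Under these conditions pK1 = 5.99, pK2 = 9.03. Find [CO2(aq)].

[CO2*] = 0.0388 mmol/kg

α₀ = 1 / (1 + K1/[H⁺] + K1K2/[H⁺]²) = 1 / (1 + 10^+1.63 + 10^+0.22)
   = 1 / (1 + 42.658 + 1.6596) = 1/45.318 = 0.02207
[CO2*] = α₀ × DIC = 0.02207 × 1.76 = 0.0388 mmol/kg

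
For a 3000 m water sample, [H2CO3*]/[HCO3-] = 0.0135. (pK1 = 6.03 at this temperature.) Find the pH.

pH = 7.90

From K1 = [H⁺][HCO3-]/[H2CO3*]:  pH = pK1 − log₁₀([H2CO3*]/[HCO3-])
log₁₀(0.0135) = -1.870
pH = 6.03 − (-1.870) = 7.90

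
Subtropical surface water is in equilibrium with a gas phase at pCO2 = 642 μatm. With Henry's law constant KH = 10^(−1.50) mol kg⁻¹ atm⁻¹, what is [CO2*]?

[CO2*] = 20.3 μmol/kg

KH = 10^(−1.50) = 3.162×10^-2 mol kg⁻¹ atm⁻¹
[CO2*] = KH · pCO2 = 3.162×10^-2 × 642×10^-6 atm = 2.03×10^-5 mol/kg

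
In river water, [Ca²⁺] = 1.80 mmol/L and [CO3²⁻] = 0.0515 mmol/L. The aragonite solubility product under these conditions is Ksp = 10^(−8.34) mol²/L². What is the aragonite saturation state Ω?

Ksp = 10^(−8.34) = 4.571×10^-9
Ω = [Ca²⁺][CO3²⁻]/Ksp = (1.80×10^-3)(0.0515×10^-3) / 4.571×10^-9 = 20.3

Ω = 20.3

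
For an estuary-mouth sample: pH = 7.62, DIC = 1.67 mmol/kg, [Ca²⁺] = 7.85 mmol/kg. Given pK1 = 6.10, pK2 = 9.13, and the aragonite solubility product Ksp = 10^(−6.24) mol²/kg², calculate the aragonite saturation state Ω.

α₂ = 1 / (1 + [H⁺]/K2 + [H⁺]²/(K1K2)) = 1 / (1 + 10^+1.51 + 10^-0.01)
   = 1 / (1 + 32.359 + 0.97724) = 1/34.337 = 0.02912
[CO3²⁻] = α₂ × DIC = 0.02912 × 1.67 = 0.04864 mmol/kg
Ksp = 10^(−6.24) = 5.754×10^-7
Ω = [Ca²⁺][CO3²⁻]/Ksp = (7.85×10^-3)(4.864×10^-5) / 5.754×10^-7 = 0.663

Ω = 0.663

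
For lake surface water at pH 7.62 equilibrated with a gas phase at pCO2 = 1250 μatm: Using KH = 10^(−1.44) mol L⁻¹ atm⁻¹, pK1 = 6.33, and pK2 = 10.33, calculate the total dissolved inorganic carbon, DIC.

DIC = 0.932 mmol/L

[CO2*] = KH · pCO2 = 10^(−1.44) × 1250×10^-6 = 4.538×10^-5 mol/L
α₀ = 1/(1 + K1/[H⁺] + K1K2/[H⁺]²) = 1/(1 + 10^+1.29 + 10^-1.42) = 0.04869
DIC = [CO2*]/α₀ = 4.538×10^-5 / 0.04869 = 0.932 mmol/L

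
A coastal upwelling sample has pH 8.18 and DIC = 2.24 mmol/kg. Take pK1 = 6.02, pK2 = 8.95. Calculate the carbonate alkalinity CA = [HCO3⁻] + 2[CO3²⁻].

CA = 2.55 mmol/kg

CA = [HCO3⁻] + 2[CO3²⁻] = (α₁ + 2α₂)·DIC
At pH 8.18: [H⁺]/K1 = 10^-2.16 = 0.0069183, K2/[H⁺] = 10^-0.77 = 0.16982
α₁ = 1/(1 + 0.0069183 + 0.16982) = 1/1.1767 = 0.8498; α₂ = α₁·K2/[H⁺] = 0.1443
α₁ + 2α₂ = 1.1384
CA = 1.1384 × 2.24 = 2.55 mmol/kg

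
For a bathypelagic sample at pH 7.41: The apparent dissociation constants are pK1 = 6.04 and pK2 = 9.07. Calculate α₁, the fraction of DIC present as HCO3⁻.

α₁ = 1 / (1 + [H⁺]/K1 + K2/[H⁺]) = 1 / (1 + 10^-1.37 + 10^-1.66)
   = 1 / (1 + 0.042658 + 0.021878) = 1/1.0645 = 0.9394

α₁ = 0.939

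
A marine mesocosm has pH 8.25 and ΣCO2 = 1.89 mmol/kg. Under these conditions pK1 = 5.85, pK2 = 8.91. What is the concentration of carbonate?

α₂ = 1 / (1 + [H⁺]/K2 + [H⁺]²/(K1K2)) = 1 / (1 + 10^+0.66 + 10^-1.74)
   = 1 / (1 + 4.5709 + 0.018197) = 1/5.5891 = 0.1789
[CO3²⁻] = α₂ × DIC = 0.1789 × 1.89 = 0.338 mmol/kg

[CO3²⁻] = 0.338 mmol/kg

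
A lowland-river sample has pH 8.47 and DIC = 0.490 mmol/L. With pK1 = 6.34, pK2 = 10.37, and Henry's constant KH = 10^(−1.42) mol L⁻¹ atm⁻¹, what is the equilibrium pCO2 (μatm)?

pCO2 = 93.7 μatm

α₀ = 1 / (1 + K1/[H⁺] + K1K2/[H⁺]²) = 1 / (1 + 10^+2.13 + 10^+0.23)
   = 1 / (1 + 134.90 + 1.6982) = 1/137.59 = 0.007268
[CO2*] = α₀ × DIC = 0.007268 × 0.490 = 0.003561 mmol/L = 3.561 μmol/L
pCO2 = [CO2*]/KH = 3.561×10^-6 / 3.802×10^-2 = 93.7 μatm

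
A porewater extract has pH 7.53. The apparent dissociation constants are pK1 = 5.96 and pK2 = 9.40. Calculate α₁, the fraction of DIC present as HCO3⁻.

α₁ = 0.961

α₁ = 1 / (1 + [H⁺]/K1 + K2/[H⁺]) = 1 / (1 + 10^-1.57 + 10^-1.87)
   = 1 / (1 + 0.026915 + 0.013490) = 1/1.0404 = 0.9612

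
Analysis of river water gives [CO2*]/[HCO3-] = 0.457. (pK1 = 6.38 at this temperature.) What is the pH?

From K1 = [H⁺][HCO3-]/[CO2*]:  pH = pK1 − log₁₀([CO2*]/[HCO3-])
log₁₀(0.457) = -0.340
pH = 6.38 − (-0.340) = 6.72

pH = 6.72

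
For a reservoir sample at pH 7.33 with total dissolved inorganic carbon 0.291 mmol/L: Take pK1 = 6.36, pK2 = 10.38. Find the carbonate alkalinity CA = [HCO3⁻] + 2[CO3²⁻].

CA = [HCO3⁻] + 2[CO3²⁻] = (α₁ + 2α₂)·DIC
At pH 7.33: [H⁺]/K1 = 10^-0.97 = 0.10715, K2/[H⁺] = 10^-3.05 = 0.00089125
α₁ = 1/(1 + 0.10715 + 0.00089125) = 1/1.1080 = 0.9025; α₂ = α₁·K2/[H⁺] = 0.0008043
α₁ + 2α₂ = 0.9041
CA = 0.9041 × 0.291 = 0.263 mmol/L

CA = 0.263 mmol/L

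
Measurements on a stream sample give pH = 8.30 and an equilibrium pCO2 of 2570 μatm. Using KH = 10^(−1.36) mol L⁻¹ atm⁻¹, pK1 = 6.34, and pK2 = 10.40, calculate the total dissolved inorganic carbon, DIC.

[CO2*] = KH · pCO2 = 10^(−1.36) × 2570×10^-6 = 1.122×10^-4 mol/L
α₀ = 1/(1 + K1/[H⁺] + K1K2/[H⁺]²) = 1/(1 + 10^+1.96 + 10^-0.14) = 0.01076
DIC = [CO2*]/α₀ = 1.122×10^-4 / 0.01076 = 10.4 mmol/L

DIC = 10.4 mmol/L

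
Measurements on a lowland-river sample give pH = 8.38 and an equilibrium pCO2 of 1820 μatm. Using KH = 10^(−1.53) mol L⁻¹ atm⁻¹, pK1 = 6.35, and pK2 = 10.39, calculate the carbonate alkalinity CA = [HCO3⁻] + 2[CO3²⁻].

[CO2*] = KH · pCO2 = 10^(−1.53) × 1820×10^-6 = 5.371×10^-5 mol/L
α₀ = 1/(1 + K1/[H⁺] + K1K2/[H⁺]²) = 1/(1 + 10^+2.03 + 10^+0.02) = 0.009158
DIC = [CO2*]/α₀ = 5.371×10^-5 / 0.009158 = 5.865 mmol/L
CA = (α₁ + 2α₂)·DIC = (0.9813 + 2×0.009589) × 5.865 = 5.87 mmol/L

CA = 5.87 mmol/L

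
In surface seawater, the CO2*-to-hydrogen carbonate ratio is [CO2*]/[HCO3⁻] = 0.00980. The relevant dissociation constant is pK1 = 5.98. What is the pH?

pH = 7.99

From K1 = [H⁺][HCO3⁻]/[CO2*]:  pH = pK1 − log₁₀([CO2*]/[HCO3⁻])
log₁₀(0.00980) = -2.009
pH = 5.98 − (-2.009) = 7.99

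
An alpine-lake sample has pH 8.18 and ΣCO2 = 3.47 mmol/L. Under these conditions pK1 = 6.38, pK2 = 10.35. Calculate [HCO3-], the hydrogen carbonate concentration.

[HCO3⁻] = 3.39 mmol/L

α₁ = 1 / (1 + [H⁺]/K1 + K2/[H⁺]) = 1 / (1 + 10^-1.80 + 10^-2.17)
   = 1 / (1 + 0.015849 + 0.0067608) = 1/1.0226 = 0.9779
[HCO3⁻] = α₁ × DIC = 0.9779 × 3.47 = 3.39 mmol/L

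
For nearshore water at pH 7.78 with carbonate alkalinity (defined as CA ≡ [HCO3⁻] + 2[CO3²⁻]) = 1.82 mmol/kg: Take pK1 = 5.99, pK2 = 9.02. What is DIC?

CA = [HCO3⁻] + 2[CO3²⁻] = (α₁ + 2α₂)·DIC
At pH 7.78: [H⁺]/K1 = 10^-1.79 = 0.016218, K2/[H⁺] = 10^-1.24 = 0.057544
α₁ = 1/(1 + 0.016218 + 0.057544) = 1/1.0738 = 0.9313; α₂ = α₁·K2/[H⁺] = 0.05359
α₁ + 2α₂ = 1.0385
DIC = CA / (α₁ + 2α₂) = 1.82 / 1.0385 = 1.75 mmol/kg

DIC = 1.75 mmol/kg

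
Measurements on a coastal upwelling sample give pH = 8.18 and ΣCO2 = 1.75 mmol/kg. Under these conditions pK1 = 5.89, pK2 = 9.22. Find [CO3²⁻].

[CO3²⁻] = 0.146 mmol/kg

α₂ = 1 / (1 + [H⁺]/K2 + [H⁺]²/(K1K2)) = 1 / (1 + 10^+1.04 + 10^-1.25)
   = 1 / (1 + 10.965 + 0.056234) = 1/12.021 = 0.08319
[CO3²⁻] = α₂ × DIC = 0.08319 × 1.75 = 0.146 mmol/kg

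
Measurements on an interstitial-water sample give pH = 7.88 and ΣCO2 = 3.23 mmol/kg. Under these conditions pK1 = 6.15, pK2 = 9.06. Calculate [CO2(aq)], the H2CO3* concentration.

[CO2*] = 0.0554 mmol/kg

α₀ = 1 / (1 + K1/[H⁺] + K1K2/[H⁺]²) = 1 / (1 + 10^+1.73 + 10^+0.55)
   = 1 / (1 + 53.703 + 3.5481) = 1/58.251 = 0.01717
[CO2*] = α₀ × DIC = 0.01717 × 3.23 = 0.0554 mmol/kg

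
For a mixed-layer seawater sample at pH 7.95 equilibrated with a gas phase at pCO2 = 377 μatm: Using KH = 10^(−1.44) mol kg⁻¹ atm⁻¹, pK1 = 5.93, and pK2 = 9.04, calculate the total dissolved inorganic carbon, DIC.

[CO2*] = KH · pCO2 = 10^(−1.44) × 377×10^-6 = 1.369×10^-5 mol/kg
α₀ = 1/(1 + K1/[H⁺] + K1K2/[H⁺]²) = 1/(1 + 10^+2.02 + 10^+0.93) = 0.008755
DIC = [CO2*]/α₀ = 1.369×10^-5 / 0.008755 = 1.56 mmol/kg

DIC = 1.56 mmol/kg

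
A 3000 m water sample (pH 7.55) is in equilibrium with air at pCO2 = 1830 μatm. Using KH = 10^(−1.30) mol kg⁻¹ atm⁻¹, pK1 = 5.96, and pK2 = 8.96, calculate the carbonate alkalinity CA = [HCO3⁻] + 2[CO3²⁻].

CA = 3.85 mmol/kg

[CO2*] = KH · pCO2 = 10^(−1.30) × 1830×10^-6 = 9.172×10^-5 mol/kg
α₀ = 1/(1 + K1/[H⁺] + K1K2/[H⁺]²) = 1/(1 + 10^+1.59 + 10^+0.18) = 0.02414
DIC = [CO2*]/α₀ = 9.172×10^-5 / 0.02414 = 3.799 mmol/kg
CA = (α₁ + 2α₂)·DIC = (0.9393 + 2×0.03654) × 3.799 = 3.85 mmol/kg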